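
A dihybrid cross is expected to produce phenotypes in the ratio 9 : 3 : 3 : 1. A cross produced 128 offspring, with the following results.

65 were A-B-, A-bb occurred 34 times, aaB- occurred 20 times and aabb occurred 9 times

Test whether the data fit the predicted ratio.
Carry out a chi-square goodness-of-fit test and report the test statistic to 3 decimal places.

5.639

Ratio total = 16. Expected counts: 128×9/16 = 72, 128×3/16 = 24, 128×3/16 = 24, 128×1/16 = 8.
A-B-: (65 − 72)²/72 = 49/72 = 0.6806
A-bb: (34 − 24)²/24 = 100/24 = 4.1667
aaB-: (20 − 24)²/24 = 16/24 = 0.6667
aabb: (9 − 8)²/8 = 1/8 = 0.1250
Sum = 5.639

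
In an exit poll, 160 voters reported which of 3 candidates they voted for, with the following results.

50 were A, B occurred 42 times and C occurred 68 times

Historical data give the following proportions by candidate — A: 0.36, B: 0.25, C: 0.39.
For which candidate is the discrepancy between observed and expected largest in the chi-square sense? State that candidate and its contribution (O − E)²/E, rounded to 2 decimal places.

A, 1.00

Expected counts E_i = n·p_i: 160×0.36 = 57.6, 160×0.25 = 40, 160×0.39 = 62.4.
A: (50 − 57.6)²/57.6 = 57.76/57.6 = 1.003
B: (42 − 40)²/40 = 4/40 = 0.100
C: (68 − 62.4)²/62.4 = 31.36/62.4 = 0.503
The largest term is for A: 1.00.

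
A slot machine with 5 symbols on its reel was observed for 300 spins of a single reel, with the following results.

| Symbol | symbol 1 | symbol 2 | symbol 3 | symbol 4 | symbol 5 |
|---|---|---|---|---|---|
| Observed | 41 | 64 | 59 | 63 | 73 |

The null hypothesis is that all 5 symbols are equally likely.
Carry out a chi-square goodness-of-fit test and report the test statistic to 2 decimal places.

Expected count for each of the 5 categories: 300/5 = 60.
χ² = (41−60)²/60 + (64−60)²/60 + (59−60)²/60 + (63−60)²/60 + (73−60)²/60
   = 6.017 + 0.267 + 0.017 + 0.150 + 2.817
Sum = 9.27

9.27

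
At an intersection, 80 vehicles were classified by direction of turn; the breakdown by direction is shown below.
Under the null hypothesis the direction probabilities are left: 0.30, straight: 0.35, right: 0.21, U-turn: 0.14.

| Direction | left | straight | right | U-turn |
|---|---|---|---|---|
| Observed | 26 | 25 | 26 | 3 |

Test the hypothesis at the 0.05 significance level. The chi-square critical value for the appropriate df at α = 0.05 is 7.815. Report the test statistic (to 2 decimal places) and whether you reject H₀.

Expected counts E_i = n·p_i: 80×0.30 = 24, 80×0.35 = 28, 80×0.21 = 16.8, 80×0.14 = 11.2.
cat           O        E   (O−E)²/E
left         26       24      0.167
straight     25       28      0.321
right        26     16.8      5.038
U-turn        3     11.2      6.004
Sum = 11.53
df = 3. Since 11.53 > 7.815, we reject H₀.

11.53; reject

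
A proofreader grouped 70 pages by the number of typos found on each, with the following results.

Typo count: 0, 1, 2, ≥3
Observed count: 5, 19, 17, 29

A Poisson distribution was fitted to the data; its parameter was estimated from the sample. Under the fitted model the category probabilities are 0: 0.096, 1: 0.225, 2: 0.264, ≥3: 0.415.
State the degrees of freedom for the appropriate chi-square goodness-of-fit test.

2

There are k = 4 categories and 1 parameter estimated from the data, so df = 4 − 1 − 1 = 2.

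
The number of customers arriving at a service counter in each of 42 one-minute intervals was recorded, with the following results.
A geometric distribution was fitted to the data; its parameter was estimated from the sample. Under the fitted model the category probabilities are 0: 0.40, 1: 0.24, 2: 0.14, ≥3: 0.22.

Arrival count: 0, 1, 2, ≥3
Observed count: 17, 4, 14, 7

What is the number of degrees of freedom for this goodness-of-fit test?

There are k = 4 categories and 1 parameter estimated from the data, so df = 4 − 1 − 1 = 2.

2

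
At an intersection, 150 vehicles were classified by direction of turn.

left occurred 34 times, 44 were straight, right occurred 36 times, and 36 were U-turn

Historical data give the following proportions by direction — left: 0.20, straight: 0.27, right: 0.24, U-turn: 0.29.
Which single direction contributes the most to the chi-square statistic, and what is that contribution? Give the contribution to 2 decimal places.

Expected counts E_i = n·p_i: 150×0.20 = 30, 150×0.27 = 40.5, 150×0.24 = 36, 150×0.29 = 43.5.
cat           O        E   (O−E)²/E
left         34       30      0.533
straight     44     40.5      0.302
right        36       36      0.000
U-turn       36     43.5      1.293
The largest term is for U-turn: 1.29.

U-turn, 1.29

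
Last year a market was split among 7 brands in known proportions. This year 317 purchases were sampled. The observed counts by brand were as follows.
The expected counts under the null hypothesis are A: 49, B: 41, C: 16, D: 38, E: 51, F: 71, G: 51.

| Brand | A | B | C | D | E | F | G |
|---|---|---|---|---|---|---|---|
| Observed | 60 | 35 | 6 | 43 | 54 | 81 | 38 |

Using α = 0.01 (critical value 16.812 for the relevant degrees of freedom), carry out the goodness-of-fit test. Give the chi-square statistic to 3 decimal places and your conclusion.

cat         O        E   (O−E)²/E
A          60       49     2.4694
B          35       41     0.8780
C           6       16     6.2500
D          43       38     0.6579
E          54       51     0.1765
F          81       71     1.4085
G          38       51     3.3137
Sum = 15.154
df = 6. Since 15.154 < 16.812, we do not reject H₀.

15.154; do not reject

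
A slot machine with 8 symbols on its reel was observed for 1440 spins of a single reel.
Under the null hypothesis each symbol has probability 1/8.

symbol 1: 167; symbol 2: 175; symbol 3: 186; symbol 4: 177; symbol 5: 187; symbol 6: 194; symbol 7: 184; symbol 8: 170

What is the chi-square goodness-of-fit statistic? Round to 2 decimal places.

3.33

Expected count for each of the 8 categories: 1440/8 = 180.
symbol 1: (167 − 180)²/180 = 169/180 = 0.939
symbol 2: (175 − 180)²/180 = 25/180 = 0.139
symbol 3: (186 − 180)²/180 = 36/180 = 0.200
symbol 4: (177 − 180)²/180 = 9/180 = 0.050
symbol 5: (187 − 180)²/180 = 49/180 = 0.272
symbol 6: (194 − 180)²/180 = 196/180 = 1.089
symbol 7: (184 − 180)²/180 = 16/180 = 0.089
symbol 8: (170 − 180)²/180 = 100/180 = 0.556
Sum = 3.33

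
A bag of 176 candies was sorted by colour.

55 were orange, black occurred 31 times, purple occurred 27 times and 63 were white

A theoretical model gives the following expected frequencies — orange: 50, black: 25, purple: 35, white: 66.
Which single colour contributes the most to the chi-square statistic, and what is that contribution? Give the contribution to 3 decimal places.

purple, 1.829

cat         O        E   (O−E)²/E
orange     55       50     0.5000
black      31       25     1.4400
purple     27       35     1.8286
white      63       66     0.1364
The largest term is for purple: 1.829.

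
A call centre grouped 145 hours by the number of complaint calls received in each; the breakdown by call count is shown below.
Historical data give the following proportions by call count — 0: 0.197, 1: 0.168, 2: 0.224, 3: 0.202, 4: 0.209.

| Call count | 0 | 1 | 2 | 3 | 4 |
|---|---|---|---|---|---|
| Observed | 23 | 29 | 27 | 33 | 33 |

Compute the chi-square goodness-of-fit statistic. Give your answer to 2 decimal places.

3.60

Expected counts E_i = n·p_i: 145×0.197 = 28.565, 145×0.168 = 24.36, 145×0.224 = 32.48, 145×0.202 = 29.29, 145×0.209 = 30.305.
χ² = (23−28.565)²/28.565 + (29−24.36)²/24.36 + (27−32.48)²/32.48 + (33−29.29)²/29.29 + (33−30.305)²/30.305
   = 1.084 + 0.884 + 0.925 + 0.470 + 0.240
Sum = 3.60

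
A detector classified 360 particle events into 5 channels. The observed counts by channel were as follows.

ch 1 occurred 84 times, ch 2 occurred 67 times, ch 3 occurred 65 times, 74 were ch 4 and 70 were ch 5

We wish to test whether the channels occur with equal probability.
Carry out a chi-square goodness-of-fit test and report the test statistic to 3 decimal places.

3.139

Expected count for each of the 5 categories: 360/5 = 72.
cat         O        E   (O−E)²/E
ch 1       84       72     2.0000
ch 2       67       72     0.3472
ch 3       65       72     0.6806
ch 4       74       72     0.0556
ch 5       70       72     0.0556
Sum = 3.139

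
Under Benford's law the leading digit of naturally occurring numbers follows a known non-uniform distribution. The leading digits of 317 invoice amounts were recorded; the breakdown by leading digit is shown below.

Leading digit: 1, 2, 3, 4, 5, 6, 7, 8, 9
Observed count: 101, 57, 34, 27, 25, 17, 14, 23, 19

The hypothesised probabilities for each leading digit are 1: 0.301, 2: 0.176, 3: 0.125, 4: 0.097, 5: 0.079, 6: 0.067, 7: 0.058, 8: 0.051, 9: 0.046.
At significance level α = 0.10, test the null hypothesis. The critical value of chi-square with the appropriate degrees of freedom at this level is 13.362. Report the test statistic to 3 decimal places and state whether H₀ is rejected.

Expected counts E_i = n·p_i: 317×0.301 = 95.417, 317×0.176 = 55.792, 317×0.125 = 39.625, 317×0.097 = 30.749, 317×0.079 = 25.043, 317×0.067 = 21.239, 317×0.058 = 18.386, 317×0.051 = 16.167, 317×0.046 = 14.582.
1: (101 − 95.417)²/95.417 = 31.169889/95.417 = 0.3267
2: (57 − 55.792)²/55.792 = 1.459264/55.792 = 0.0262
3: (34 − 39.625)²/39.625 = 31.640625/39.625 = 0.7985
4: (27 − 30.749)²/30.749 = 14.055001/30.749 = 0.4571
5: (25 − 25.043)²/25.043 = 0.001849/25.043 = 0.0001
6: (17 − 21.239)²/21.239 = 17.969121/21.239 = 0.8460
7: (14 − 18.386)²/18.386 = 19.236996/18.386 = 1.0463
8: (23 − 16.167)²/16.167 = 46.689889/16.167 = 2.8880
9: (19 − 14.582)²/14.582 = 19.518724/14.582 = 1.3385
Sum = 7.727
df = 8. Since 7.727 < 13.362, we do not reject H₀.

7.727; do not reject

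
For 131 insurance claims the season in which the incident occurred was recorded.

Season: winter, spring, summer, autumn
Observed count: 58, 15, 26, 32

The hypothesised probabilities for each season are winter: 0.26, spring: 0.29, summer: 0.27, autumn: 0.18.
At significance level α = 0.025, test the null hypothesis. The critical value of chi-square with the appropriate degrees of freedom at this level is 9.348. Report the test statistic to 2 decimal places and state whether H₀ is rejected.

36.23; reject

Expected counts E_i = n·p_i: 131×0.26 = 34.06, 131×0.29 = 37.99, 131×0.27 = 35.37, 131×0.18 = 23.58.
χ² = (58−34.06)²/34.06 + (15−37.99)²/37.99 + (26−35.37)²/35.37 + (32−23.58)²/23.58
   = 16.827 + 13.913 + 2.482 + 3.007
Sum = 36.23
df = 3. Since 36.23 > 9.348, we reject H₀.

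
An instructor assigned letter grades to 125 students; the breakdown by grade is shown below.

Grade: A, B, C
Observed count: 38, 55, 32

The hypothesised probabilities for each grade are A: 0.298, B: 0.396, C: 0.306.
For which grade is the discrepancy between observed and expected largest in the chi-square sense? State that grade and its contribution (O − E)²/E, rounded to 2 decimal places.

Expected counts E_i = n·p_i: 125×0.298 = 37.25, 125×0.396 = 49.5, 125×0.306 = 38.25.
A: (38 − 37.25)²/37.25 = 0.5625/37.25 = 0.015
B: (55 − 49.5)²/49.5 = 30.25/49.5 = 0.611
C: (32 − 38.25)²/38.25 = 39.0625/38.25 = 1.021
The largest term is for C: 1.02.

C, 1.02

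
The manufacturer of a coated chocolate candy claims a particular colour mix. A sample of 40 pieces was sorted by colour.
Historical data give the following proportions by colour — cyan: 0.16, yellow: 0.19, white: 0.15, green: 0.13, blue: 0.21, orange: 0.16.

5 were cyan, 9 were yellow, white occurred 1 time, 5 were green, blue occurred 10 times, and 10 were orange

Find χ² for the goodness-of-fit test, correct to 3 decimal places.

Expected counts E_i = n·p_i: 40×0.16 = 6.4, 40×0.19 = 7.6, 40×0.15 = 6, 40×0.13 = 5.2, 40×0.21 = 8.4, 40×0.16 = 6.4.
cat         O        E   (O−E)²/E
cyan        5      6.4     0.3063
yellow      9      7.6     0.2579
white       1        6     4.1667
green       5      5.2     0.0077
blue       10      8.4     0.3048
orange     10      6.4     2.0250
Sum = 7.068

7.068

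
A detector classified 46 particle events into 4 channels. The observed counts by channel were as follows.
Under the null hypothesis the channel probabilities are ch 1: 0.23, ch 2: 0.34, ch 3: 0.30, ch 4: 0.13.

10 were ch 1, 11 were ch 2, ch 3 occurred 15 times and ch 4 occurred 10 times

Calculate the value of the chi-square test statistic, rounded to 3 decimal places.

4.215

Expected counts E_i = n·p_i: 46×0.23 = 10.58, 46×0.34 = 15.64, 46×0.30 = 13.8, 46×0.13 = 5.98.
cat         O        E   (O−E)²/E
ch 1       10    10.58     0.0318
ch 2       11    15.64     1.3766
ch 3       15     13.8     0.1043
ch 4       10     5.98     2.7024
Sum = 4.215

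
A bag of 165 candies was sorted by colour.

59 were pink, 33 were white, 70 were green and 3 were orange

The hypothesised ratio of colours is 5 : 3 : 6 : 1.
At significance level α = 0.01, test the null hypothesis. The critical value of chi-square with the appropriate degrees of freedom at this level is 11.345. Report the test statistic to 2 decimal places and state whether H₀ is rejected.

6.35; do not reject

Ratio total = 15. Expected counts: 165×5/15 = 55, 165×3/15 = 33, 165×6/15 = 66, 165×1/15 = 11.
pink: (59 − 55)²/55 = 16/55 = 0.291
white: (33 − 33)²/33 = 0/33 = 0.000
green: (70 − 66)²/66 = 16/66 = 0.242
orange: (3 − 11)²/11 = 64/11 = 5.818
Sum = 6.35
df = 3. Since 6.35 < 11.345, we do not reject H₀.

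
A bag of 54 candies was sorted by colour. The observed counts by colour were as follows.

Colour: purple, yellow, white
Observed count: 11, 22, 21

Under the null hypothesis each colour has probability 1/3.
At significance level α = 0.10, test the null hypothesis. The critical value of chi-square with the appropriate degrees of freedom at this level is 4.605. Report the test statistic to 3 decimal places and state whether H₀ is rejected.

Under H₀ each category has probability 1/3, so each expected count is 54/3 = 18.
cat         O        E   (O−E)²/E
purple     11       18     2.7222
yellow     22       18     0.8889
white      21       18     0.5000
Sum = 4.111
df = 2. Since 4.111 < 4.605, we do not reject H₀.

4.111; do not reject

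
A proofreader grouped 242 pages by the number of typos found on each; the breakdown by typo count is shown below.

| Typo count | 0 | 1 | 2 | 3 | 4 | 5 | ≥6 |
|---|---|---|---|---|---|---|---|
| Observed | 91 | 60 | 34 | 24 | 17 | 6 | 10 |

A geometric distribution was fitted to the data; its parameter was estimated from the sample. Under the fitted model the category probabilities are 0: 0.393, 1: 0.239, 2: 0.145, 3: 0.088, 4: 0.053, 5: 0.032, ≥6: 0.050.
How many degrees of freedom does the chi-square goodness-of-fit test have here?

5

There are k = 7 categories and 1 parameter estimated from the data, so df = 7 − 1 − 1 = 5.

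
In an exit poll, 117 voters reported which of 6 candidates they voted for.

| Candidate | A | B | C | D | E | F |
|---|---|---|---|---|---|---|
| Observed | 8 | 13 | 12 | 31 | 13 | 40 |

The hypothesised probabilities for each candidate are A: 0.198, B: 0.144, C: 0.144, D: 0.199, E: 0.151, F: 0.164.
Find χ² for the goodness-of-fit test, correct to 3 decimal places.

38.567

Expected counts E_i = n·p_i: 117×0.198 = 23.166, 117×0.144 = 16.848, 117×0.144 = 16.848, 117×0.199 = 23.283, 117×0.151 = 17.667, 117×0.164 = 19.188.
A: (8 − 23.166)²/23.166 = 230.007556/23.166 = 9.9287
B: (13 − 16.848)²/16.848 = 14.807104/16.848 = 0.8789
C: (12 − 16.848)²/16.848 = 23.503104/16.848 = 1.3950
D: (31 − 23.283)²/23.283 = 59.552089/23.283 = 2.5577
E: (13 − 17.667)²/17.667 = 21.780889/17.667 = 1.2329
F: (40 − 19.188)²/19.188 = 433.139344/19.188 = 22.5734
Sum = 38.567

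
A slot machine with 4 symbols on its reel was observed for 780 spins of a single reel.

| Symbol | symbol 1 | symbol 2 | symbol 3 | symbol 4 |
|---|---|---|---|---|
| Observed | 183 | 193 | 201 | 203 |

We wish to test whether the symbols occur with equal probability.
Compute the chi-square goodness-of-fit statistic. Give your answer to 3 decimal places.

1.272

Expected count for each of the 4 categories: 780/4 = 195.
symbol 1: (183 − 195)²/195 = 144/195 = 0.7385
symbol 2: (193 − 195)²/195 = 4/195 = 0.0205
symbol 3: (201 − 195)²/195 = 36/195 = 0.1846
symbol 4: (203 − 195)²/195 = 64/195 = 0.3282
Sum = 1.272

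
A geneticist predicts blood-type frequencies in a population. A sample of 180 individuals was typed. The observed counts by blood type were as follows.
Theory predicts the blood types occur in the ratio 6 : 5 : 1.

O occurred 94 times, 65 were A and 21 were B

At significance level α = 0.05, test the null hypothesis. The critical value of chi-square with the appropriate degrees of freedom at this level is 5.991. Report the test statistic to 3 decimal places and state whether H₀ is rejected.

Ratio total = 12. Expected counts: 180×6/12 = 90, 180×5/12 = 75, 180×1/12 = 15.
χ² = (94−90)²/90 + (65−75)²/75 + (21−15)²/15
   = 0.1778 + 1.3333 + 2.4000
Sum = 3.911
df = 2. Since 3.911 < 5.991, we do not reject H₀.

3.911; do not reject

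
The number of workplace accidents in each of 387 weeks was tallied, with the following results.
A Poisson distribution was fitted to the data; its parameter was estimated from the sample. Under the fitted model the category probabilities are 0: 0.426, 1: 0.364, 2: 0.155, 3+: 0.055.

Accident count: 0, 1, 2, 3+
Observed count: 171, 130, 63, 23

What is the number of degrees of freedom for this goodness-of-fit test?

2

There are k = 4 categories and 1 parameter estimated from the data, so df = 4 − 1 − 1 = 2.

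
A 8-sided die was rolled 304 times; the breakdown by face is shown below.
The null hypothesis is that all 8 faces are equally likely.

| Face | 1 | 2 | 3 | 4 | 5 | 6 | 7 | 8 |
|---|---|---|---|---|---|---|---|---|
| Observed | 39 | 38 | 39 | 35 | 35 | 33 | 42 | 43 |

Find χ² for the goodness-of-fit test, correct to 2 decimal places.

2.26

Expected count for each of the 8 categories: 304/8 = 38.
cat         O        E   (O−E)²/E
1          39       38      0.026
2          38       38      0.000
3          39       38      0.026
4          35       38      0.237
5          35       38      0.237
6          33       38      0.658
7          42       38      0.421
8          43       38      0.658
Sum = 2.26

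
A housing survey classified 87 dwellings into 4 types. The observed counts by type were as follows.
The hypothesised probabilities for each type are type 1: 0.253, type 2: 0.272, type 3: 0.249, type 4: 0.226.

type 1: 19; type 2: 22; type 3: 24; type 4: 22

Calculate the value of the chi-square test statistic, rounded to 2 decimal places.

Expected counts E_i = n·p_i: 87×0.253 = 22.011, 87×0.272 = 23.664, 87×0.249 = 21.663, 87×0.226 = 19.662.
χ² = (19−22.011)²/22.011 + (22−23.664)²/23.664 + (24−21.663)²/21.663 + (22−19.662)²/19.662
   = 0.412 + 0.117 + 0.252 + 0.278
Sum = 1.06

1.06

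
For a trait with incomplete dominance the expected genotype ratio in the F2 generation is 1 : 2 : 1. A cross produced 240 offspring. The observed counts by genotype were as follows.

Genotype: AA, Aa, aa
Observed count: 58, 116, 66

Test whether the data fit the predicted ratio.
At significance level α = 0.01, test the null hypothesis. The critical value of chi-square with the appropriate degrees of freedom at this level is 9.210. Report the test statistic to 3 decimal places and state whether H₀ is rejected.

0.800; do not reject

Ratio total = 4. Expected counts: 240×1/4 = 60, 240×2/4 = 120, 240×1/4 = 60.
χ² = (58−60)²/60 + (116−120)²/120 + (66−60)²/60
   = 0.0667 + 0.1333 + 0.6000
Sum = 0.800
df = 2. Since 0.800 < 9.210, we do not reject H₀.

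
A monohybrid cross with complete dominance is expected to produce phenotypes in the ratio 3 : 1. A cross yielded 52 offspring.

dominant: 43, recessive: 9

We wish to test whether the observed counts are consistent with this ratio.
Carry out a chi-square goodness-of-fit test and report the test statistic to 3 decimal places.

1.641

Ratio total = 4. Expected counts: 52×3/4 = 39, 52×1/4 = 13.
cat            O        E   (O−E)²/E
dominant      43       39     0.4103
recessive      9       13     1.2308
Sum = 1.641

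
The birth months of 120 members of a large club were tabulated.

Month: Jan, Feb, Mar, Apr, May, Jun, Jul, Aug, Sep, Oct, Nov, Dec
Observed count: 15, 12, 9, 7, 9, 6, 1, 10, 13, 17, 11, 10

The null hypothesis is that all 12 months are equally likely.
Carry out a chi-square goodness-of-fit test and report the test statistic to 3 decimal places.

Expected count for each of the 12 categories: 120/12 = 10.
cat         O        E   (O−E)²/E
Jan        15       10     2.5000
Feb        12       10     0.4000
Mar         9       10     0.1000
Apr         7       10     0.9000
May         9       10     0.1000
Jun         6       10     1.6000
Jul         1       10     8.1000
Aug        10       10     0.0000
Sep        13       10     0.9000
Oct        17       10     4.9000
Nov        11       10     0.1000
Dec        10       10     0.0000
Sum = 19.600

19.600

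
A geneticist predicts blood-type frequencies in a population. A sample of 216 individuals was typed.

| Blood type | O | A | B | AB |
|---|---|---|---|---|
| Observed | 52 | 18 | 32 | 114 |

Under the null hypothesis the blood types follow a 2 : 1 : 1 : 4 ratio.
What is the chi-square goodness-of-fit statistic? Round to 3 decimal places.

Ratio total = 8. Expected counts: 216×2/8 = 54, 216×1/8 = 27, 216×1/8 = 27, 216×4/8 = 108.
O: (52 − 54)²/54 = 4/54 = 0.0741
A: (18 − 27)²/27 = 81/27 = 3.0000
B: (32 − 27)²/27 = 25/27 = 0.9259
AB: (114 − 108)²/108 = 36/108 = 0.3333
Sum = 4.333

4.333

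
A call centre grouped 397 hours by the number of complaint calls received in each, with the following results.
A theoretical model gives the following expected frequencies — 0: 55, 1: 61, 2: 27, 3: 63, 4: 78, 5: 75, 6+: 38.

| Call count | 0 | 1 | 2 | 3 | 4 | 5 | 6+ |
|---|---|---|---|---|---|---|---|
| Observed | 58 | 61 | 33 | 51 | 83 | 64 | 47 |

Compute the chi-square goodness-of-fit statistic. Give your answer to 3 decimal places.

0: (58 − 55)²/55 = 9/55 = 0.1636
1: (61 − 61)²/61 = 0/61 = 0.0000
2: (33 − 27)²/27 = 36/27 = 1.3333
3: (51 − 63)²/63 = 144/63 = 2.2857
4: (83 − 78)²/78 = 25/78 = 0.3205
5: (64 − 75)²/75 = 121/75 = 1.6133
6+: (47 − 38)²/38 = 81/38 = 2.1316
Sum = 7.848

7.848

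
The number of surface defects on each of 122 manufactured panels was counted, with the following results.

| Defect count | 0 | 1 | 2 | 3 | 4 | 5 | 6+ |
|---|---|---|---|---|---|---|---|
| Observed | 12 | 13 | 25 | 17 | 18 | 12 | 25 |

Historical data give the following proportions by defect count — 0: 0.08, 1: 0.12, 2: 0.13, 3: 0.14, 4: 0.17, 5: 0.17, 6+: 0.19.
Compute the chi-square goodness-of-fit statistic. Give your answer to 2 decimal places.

10.15

Expected counts E_i = n·p_i: 122×0.08 = 9.76, 122×0.12 = 14.64, 122×0.13 = 15.86, 122×0.14 = 17.08, 122×0.17 = 20.74, 122×0.17 = 20.74, 122×0.19 = 23.18.
χ² = (12−9.76)²/9.76 + (13−14.64)²/14.64 + (25−15.86)²/15.86 + (17−17.08)²/17.08 + (18−20.74)²/20.74 + (12−20.74)²/20.74 + (25−23.18)²/23.18
   = 0.514 + 0.184 + 5.267 + 0.000 + 0.362 + 3.683 + 0.143
Sum = 10.15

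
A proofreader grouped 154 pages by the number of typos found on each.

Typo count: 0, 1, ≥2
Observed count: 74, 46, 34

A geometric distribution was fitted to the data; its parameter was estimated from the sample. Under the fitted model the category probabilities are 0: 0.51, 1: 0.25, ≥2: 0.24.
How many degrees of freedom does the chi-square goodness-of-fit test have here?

There are k = 3 categories and 1 parameter estimated from the data, so df = 3 − 1 − 1 = 1.

1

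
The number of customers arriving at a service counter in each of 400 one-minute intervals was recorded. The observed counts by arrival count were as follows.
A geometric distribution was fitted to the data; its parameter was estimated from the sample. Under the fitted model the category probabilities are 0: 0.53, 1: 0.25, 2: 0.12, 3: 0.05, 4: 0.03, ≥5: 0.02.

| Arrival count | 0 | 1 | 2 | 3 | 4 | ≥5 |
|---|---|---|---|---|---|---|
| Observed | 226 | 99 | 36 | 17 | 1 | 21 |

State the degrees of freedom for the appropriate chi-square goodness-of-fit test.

There are k = 6 categories and 1 parameter estimated from the data, so df = 6 − 1 − 1 = 4.

4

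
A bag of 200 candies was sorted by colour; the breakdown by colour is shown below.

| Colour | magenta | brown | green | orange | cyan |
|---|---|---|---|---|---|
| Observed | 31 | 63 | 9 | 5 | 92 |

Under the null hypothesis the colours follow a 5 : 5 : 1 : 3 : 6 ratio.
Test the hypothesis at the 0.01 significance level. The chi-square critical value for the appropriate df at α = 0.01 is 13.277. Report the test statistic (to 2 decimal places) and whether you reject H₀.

Ratio total = 20. Expected counts: 200×5/20 = 50, 200×5/20 = 50, 200×1/20 = 10, 200×3/20 = 30, 200×6/20 = 60.
magenta: (31 − 50)²/50 = 361/50 = 7.220
brown: (63 − 50)²/50 = 169/50 = 3.380
green: (9 − 10)²/10 = 1/10 = 0.100
orange: (5 − 30)²/30 = 625/30 = 20.833
cyan: (92 − 60)²/60 = 1024/60 = 17.067
Sum = 48.60
df = 4. Since 48.60 > 13.277, we reject H₀.

48.60; reject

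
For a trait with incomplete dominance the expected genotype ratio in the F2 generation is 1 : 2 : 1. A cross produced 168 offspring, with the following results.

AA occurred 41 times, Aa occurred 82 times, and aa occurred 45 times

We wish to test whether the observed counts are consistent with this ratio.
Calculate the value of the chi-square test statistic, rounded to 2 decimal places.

0.29

Ratio total = 4. Expected counts: 168×1/4 = 42, 168×2/4 = 84, 168×1/4 = 42.
cat         O        E   (O−E)²/E
AA         41       42      0.024
Aa         82       84      0.048
aa         45       42      0.214
Sum = 0.29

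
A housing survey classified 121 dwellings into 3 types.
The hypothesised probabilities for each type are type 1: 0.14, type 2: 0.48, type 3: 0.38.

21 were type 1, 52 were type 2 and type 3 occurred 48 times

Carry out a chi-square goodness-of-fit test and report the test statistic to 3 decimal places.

1.698

Expected counts E_i = n·p_i: 121×0.14 = 16.94, 121×0.48 = 58.08, 121×0.38 = 45.98.
cat         O        E   (O−E)²/E
type 1     21    16.94     0.9731
type 2     52    58.08     0.6365
type 3     48    45.98     0.0887
Sum = 1.698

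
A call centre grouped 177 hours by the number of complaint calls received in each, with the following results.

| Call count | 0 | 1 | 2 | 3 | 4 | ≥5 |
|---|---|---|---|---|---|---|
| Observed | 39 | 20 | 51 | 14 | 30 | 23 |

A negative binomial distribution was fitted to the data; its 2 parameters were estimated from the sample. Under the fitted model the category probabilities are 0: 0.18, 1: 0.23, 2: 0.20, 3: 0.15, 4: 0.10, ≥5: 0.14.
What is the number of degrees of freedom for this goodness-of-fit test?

3

There are k = 6 categories and 2 parameters estimated from the data, so df = 6 − 1 − 2 = 3.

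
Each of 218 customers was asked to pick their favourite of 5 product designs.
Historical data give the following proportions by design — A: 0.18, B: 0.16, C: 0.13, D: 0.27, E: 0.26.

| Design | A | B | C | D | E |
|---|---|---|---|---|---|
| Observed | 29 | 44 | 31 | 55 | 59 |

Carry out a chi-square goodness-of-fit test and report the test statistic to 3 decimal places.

Expected counts E_i = n·p_i: 218×0.18 = 39.24, 218×0.16 = 34.88, 218×0.13 = 28.34, 218×0.27 = 58.86, 218×0.26 = 56.68.
A: (29 − 39.24)²/39.24 = 104.8576/39.24 = 2.6722
B: (44 − 34.88)²/34.88 = 83.1744/34.88 = 2.3846
C: (31 − 28.34)²/28.34 = 7.0756/28.34 = 0.2497
D: (55 − 58.86)²/58.86 = 14.8996/58.86 = 0.2531
E: (59 − 56.68)²/56.68 = 5.3824/56.68 = 0.0950
Sum = 5.655

5.655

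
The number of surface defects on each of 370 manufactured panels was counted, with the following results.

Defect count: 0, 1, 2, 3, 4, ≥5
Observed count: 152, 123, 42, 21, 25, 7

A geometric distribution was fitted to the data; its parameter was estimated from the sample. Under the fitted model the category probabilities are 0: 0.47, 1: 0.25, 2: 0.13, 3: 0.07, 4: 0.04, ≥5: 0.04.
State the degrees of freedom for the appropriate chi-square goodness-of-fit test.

4

There are k = 6 categories and 1 parameter estimated from the data, so df = 6 − 1 − 1 = 4.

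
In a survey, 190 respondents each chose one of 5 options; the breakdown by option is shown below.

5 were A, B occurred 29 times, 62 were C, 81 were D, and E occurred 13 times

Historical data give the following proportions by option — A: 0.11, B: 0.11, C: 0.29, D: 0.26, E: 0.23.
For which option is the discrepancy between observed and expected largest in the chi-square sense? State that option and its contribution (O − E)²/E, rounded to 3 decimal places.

Expected counts E_i = n·p_i: 190×0.11 = 20.9, 190×0.11 = 20.9, 190×0.29 = 55.1, 190×0.26 = 49.4, 190×0.23 = 43.7.
χ² = (5−20.9)²/20.9 + (29−20.9)²/20.9 + (62−55.1)²/55.1 + (81−49.4)²/49.4 + (13−43.7)²/43.7
   = 12.0962 + 3.1392 + 0.8641 + 20.2138 + 21.5673
The largest term is for E: 21.567.

E, 21.567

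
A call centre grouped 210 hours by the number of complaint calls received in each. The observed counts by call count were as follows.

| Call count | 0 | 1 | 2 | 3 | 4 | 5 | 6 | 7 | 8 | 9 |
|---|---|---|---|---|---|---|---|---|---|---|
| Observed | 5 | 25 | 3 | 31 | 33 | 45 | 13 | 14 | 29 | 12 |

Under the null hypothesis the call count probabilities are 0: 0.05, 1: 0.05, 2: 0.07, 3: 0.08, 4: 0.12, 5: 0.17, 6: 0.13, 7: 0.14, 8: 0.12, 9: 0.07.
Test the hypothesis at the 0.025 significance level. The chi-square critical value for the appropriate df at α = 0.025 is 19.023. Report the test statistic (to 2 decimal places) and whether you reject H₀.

65.68; reject

Expected counts E_i = n·p_i: 210×0.05 = 10.5, 210×0.05 = 10.5, 210×0.07 = 14.7, 210×0.08 = 16.8, 210×0.12 = 25.2, 210×0.17 = 35.7, 210×0.13 = 27.3, 210×0.14 = 29.4, 210×0.12 = 25.2, 210×0.07 = 14.7.
0: (5 − 10.5)²/10.5 = 30.25/10.5 = 2.881
1: (25 − 10.5)²/10.5 = 210.25/10.5 = 20.024
2: (3 − 14.7)²/14.7 = 136.89/14.7 = 9.312
3: (31 − 16.8)²/16.8 = 201.64/16.8 = 12.002
4: (33 − 25.2)²/25.2 = 60.84/25.2 = 2.414
5: (45 − 35.7)²/35.7 = 86.49/35.7 = 2.423
6: (13 − 27.3)²/27.3 = 204.49/27.3 = 7.490
7: (14 − 29.4)²/29.4 = 237.16/29.4 = 8.067
8: (29 − 25.2)²/25.2 = 14.44/25.2 = 0.573
9: (12 − 14.7)²/14.7 = 7.29/14.7 = 0.496
Sum = 65.68
df = 9. Since 65.68 > 19.023, we reject H₀.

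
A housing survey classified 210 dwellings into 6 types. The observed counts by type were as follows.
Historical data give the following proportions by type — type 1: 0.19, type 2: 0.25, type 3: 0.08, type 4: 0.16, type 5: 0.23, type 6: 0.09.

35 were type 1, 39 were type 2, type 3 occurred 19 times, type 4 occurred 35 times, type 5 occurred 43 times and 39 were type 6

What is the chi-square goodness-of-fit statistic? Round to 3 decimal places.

Expected counts E_i = n·p_i: 210×0.19 = 39.9, 210×0.25 = 52.5, 210×0.08 = 16.8, 210×0.16 = 33.6, 210×0.23 = 48.3, 210×0.09 = 18.9.
cat         O        E   (O−E)²/E
type 1     35     39.9     0.6018
type 2     39     52.5     3.4714
type 3     19     16.8     0.2881
type 4     35     33.6     0.0583
type 5     43     48.3     0.5816
type 6     39     18.9    21.3762
Sum = 26.377

26.377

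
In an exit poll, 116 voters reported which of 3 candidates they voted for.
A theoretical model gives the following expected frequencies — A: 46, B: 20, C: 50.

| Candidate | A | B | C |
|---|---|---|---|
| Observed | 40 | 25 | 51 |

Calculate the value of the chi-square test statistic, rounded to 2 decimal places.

2.05

χ² = (40−46)²/46 + (25−20)²/20 + (51−50)²/50
   = 0.783 + 1.250 + 0.020
Sum = 2.05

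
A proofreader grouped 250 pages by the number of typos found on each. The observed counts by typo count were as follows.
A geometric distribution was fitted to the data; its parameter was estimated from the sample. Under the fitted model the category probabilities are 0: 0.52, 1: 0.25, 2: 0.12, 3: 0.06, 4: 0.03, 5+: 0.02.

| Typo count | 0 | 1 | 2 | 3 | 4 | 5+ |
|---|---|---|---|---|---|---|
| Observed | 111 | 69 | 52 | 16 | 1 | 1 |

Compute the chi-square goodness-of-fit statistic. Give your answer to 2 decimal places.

28.49

Expected counts E_i = n·p_i: 250×0.52 = 130, 250×0.25 = 62.5, 250×0.12 = 30, 250×0.06 = 15, 250×0.03 = 7.5, 250×0.02 = 5.
χ² = (111−130)²/130 + (69−62.5)²/62.5 + (52−30)²/30 + (16−15)²/15 + (1−7.5)²/7.5 + (1−5)²/5
   = 2.777 + 0.676 + 16.133 + 0.067 + 5.633 + 3.200
Sum = 28.49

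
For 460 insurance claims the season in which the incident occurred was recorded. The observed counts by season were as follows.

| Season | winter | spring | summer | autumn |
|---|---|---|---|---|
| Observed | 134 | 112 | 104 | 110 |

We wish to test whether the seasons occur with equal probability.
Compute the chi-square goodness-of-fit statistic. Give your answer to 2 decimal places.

Under H₀ each category has probability 1/4, so each expected count is 460/4 = 115.
cat         O        E   (O−E)²/E
winter    134      115      3.139
spring    112      115      0.078
summer    104      115      1.052
autumn    110      115      0.217
Sum = 4.49

4.49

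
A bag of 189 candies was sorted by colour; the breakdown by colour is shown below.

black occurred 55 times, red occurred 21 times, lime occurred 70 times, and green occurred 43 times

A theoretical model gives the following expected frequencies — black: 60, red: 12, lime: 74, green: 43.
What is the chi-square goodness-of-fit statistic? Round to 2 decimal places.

7.38

black: (55 − 60)²/60 = 25/60 = 0.417
red: (21 − 12)²/12 = 81/12 = 6.750
lime: (70 − 74)²/74 = 16/74 = 0.216
green: (43 − 43)²/43 = 0/43 = 0.000
Sum = 7.38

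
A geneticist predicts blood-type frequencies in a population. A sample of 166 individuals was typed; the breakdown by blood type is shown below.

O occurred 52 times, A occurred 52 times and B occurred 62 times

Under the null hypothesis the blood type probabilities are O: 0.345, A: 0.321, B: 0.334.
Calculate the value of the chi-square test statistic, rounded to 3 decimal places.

1.291

Expected counts E_i = n·p_i: 166×0.345 = 57.27, 166×0.321 = 53.286, 166×0.334 = 55.444.
O: (52 − 57.27)²/57.27 = 27.7729/57.27 = 0.4849
A: (52 − 53.286)²/53.286 = 1.653796/53.286 = 0.0310
B: (62 − 55.444)²/55.444 = 42.981136/55.444 = 0.7752
Sum = 1.291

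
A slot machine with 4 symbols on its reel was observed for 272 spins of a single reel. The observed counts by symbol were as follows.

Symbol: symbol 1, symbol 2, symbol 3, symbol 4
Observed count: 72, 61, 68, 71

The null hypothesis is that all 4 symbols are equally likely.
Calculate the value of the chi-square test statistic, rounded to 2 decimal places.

1.09

Under H₀ each category has probability 1/4, so each expected count is 272/4 = 68.
χ² = (72−68)²/68 + (61−68)²/68 + (68−68)²/68 + (71−68)²/68
   = 0.235 + 0.721 + 0.000 + 0.132
Sum = 1.09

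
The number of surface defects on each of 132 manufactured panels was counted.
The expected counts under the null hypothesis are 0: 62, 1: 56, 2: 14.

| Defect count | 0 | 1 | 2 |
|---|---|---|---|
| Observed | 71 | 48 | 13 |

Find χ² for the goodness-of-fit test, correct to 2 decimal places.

0: (71 − 62)²/62 = 81/62 = 1.306
1: (48 − 56)²/56 = 64/56 = 1.143
2: (13 − 14)²/14 = 1/14 = 0.071
Sum = 2.52

2.52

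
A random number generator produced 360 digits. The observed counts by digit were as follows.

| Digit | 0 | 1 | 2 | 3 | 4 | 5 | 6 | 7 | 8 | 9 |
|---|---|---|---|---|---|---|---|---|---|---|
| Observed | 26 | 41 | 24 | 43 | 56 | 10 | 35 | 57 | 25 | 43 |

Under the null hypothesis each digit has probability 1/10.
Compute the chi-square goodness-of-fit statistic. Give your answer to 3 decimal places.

55.722

Under H₀ each category has probability 1/10, so each expected count is 360/10 = 36.
χ² = (26−36)²/36 + (41−36)²/36 + (24−36)²/36 + (43−36)²/36 + (56−36)²/36 + (10−36)²/36 + (35−36)²/36 + (57−36)²/36 + (25−36)²/36 + (43−36)²/36
   = 2.7778 + 0.6944 + 4.0000 + 1.3611 + 11.1111 + 18.7778 + 0.0278 + 12.2500 + 3.3611 + 1.3611
Sum = 55.722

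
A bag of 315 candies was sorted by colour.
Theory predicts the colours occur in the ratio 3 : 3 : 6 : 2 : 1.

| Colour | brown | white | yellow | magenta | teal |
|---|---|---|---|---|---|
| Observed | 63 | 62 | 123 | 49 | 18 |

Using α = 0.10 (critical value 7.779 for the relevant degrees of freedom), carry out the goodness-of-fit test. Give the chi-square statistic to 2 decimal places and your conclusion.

1.68; do not reject

Ratio total = 15. Expected counts: 315×3/15 = 63, 315×3/15 = 63, 315×6/15 = 126, 315×2/15 = 42, 315×1/15 = 21.
χ² = (63−63)²/63 + (62−63)²/63 + (123−126)²/126 + (49−42)²/42 + (18−21)²/21
   = 0.000 + 0.016 + 0.071 + 1.167 + 0.429
Sum = 1.68
df = 4. Since 1.68 < 7.779, we do not reject H₀.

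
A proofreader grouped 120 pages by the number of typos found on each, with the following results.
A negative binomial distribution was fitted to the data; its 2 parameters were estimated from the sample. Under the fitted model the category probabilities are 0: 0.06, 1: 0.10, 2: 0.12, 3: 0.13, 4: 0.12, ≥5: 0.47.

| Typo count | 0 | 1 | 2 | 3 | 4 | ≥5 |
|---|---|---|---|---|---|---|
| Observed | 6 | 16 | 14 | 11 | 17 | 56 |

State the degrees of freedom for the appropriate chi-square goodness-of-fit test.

3

There are k = 6 categories and 2 parameters estimated from the data, so df = 6 − 1 − 2 = 3.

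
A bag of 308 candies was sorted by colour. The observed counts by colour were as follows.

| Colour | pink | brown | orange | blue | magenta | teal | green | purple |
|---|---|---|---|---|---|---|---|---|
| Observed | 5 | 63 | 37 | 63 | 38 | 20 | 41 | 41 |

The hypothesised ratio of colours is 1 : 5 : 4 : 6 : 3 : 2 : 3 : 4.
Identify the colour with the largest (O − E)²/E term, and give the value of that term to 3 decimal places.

Ratio total = 28. Expected counts: 308×1/28 = 11, 308×5/28 = 55, 308×4/28 = 44, 308×6/28 = 66, 308×3/28 = 33, 308×2/28 = 22, 308×3/28 = 33, 308×4/28 = 44.
χ² = (5−11)²/11 + (63−55)²/55 + (37−44)²/44 + (63−66)²/66 + (38−33)²/33 + (20−22)²/22 + (41−33)²/33 + (41−44)²/44
   = 3.2727 + 1.1636 + 1.1136 + 0.1364 + 0.7576 + 0.1818 + 1.9394 + 0.2045
The largest term is for pink: 3.273.

pink, 3.273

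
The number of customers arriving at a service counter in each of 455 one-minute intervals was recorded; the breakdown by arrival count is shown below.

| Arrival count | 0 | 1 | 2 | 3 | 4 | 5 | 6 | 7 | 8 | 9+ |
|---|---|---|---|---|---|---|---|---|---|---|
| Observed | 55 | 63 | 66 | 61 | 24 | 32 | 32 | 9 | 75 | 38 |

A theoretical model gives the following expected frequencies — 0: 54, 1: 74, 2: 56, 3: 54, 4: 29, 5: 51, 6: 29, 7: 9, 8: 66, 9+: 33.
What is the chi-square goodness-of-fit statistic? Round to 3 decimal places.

0: (55 − 54)²/54 = 1/54 = 0.0185
1: (63 − 74)²/74 = 121/74 = 1.6351
2: (66 − 56)²/56 = 100/56 = 1.7857
3: (61 − 54)²/54 = 49/54 = 0.9074
4: (24 − 29)²/29 = 25/29 = 0.8621
5: (32 − 51)²/51 = 361/51 = 7.0784
6: (32 − 29)²/29 = 9/29 = 0.3103
7: (9 − 9)²/9 = 0/9 = 0.0000
8: (75 − 66)²/66 = 81/66 = 1.2273
9+: (38 − 33)²/33 = 25/33 = 0.7576
Sum = 14.582

14.582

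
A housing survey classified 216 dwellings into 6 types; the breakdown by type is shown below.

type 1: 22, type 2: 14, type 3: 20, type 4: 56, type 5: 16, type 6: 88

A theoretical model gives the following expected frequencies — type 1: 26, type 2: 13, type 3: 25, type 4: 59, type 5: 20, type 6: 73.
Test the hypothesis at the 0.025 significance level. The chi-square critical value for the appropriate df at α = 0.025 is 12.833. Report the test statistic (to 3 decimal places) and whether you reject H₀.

5.727; do not reject

cat         O        E   (O−E)²/E
type 1     22       26     0.6154
type 2     14       13     0.0769
type 3     20       25     1.0000
type 4     56       59     0.1525
type 5     16       20     0.8000
type 6     88       73     3.0822
Sum = 5.727
df = 5. Since 5.727 < 12.833, we do not reject H₀.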